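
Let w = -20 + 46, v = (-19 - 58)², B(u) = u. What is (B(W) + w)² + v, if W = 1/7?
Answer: 324010/49 ≈ 6612.4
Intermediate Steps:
W = ⅐ ≈ 0.14286
v = 5929 (v = (-77)² = 5929)
w = 26
(B(W) + w)² + v = (⅐ + 26)² + 5929 = (183/7)² + 5929 = 33489/49 + 5929 = 324010/49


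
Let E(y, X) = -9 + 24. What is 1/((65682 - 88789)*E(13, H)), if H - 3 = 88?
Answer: -1/346605 ≈ -2.8851e-6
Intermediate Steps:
H = 91 (H = 3 + 88 = 91)
E(y, X) = 15
1/((65682 - 88789)*E(13, H)) = 1/((65682 - 88789)*15) = (1/15)/(-23107) = -1/23107*1/15 = -1/346605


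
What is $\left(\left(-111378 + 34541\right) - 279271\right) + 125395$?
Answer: $-230713$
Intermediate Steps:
$\left(\left(-111378 + 34541\right) - 279271\right) + 125395 = \left(-76837 - 279271\right) + 125395 = -356108 + 125395 = -230713$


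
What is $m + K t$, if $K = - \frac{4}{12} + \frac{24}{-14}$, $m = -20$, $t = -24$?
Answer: $\frac{204}{7} \approx 29.143$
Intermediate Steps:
$K = - \frac{43}{21}$ ($K = \left(-4\right) \frac{1}{12} + 24 \left(- \frac{1}{14}\right) = - \frac{1}{3} - \frac{12}{7} = - \frac{43}{21} \approx -2.0476$)
$m + K t = -20 - - \frac{344}{7} = -20 + \frac{344}{7} = \frac{204}{7}$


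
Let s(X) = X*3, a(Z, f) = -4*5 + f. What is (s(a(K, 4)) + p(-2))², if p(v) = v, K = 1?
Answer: 2500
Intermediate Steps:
a(Z, f) = -20 + f
s(X) = 3*X
(s(a(K, 4)) + p(-2))² = (3*(-20 + 4) - 2)² = (3*(-16) - 2)² = (-48 - 2)² = (-50)² = 2500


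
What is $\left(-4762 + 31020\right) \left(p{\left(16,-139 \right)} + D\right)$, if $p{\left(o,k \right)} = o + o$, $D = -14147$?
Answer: $-370631670$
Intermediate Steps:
$p{\left(o,k \right)} = 2 o$
$\left(-4762 + 31020\right) \left(p{\left(16,-139 \right)} + D\right) = \left(-4762 + 31020\right) \left(2 \cdot 16 - 14147\right) = 26258 \left(32 - 14147\right) = 26258 \left(-14115\right) = -370631670$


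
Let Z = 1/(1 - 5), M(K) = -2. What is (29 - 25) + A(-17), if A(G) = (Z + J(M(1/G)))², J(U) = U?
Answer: 145/16 ≈ 9.0625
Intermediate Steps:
Z = -¼ (Z = 1/(-4) = -¼ ≈ -0.25000)
A(G) = 81/16 (A(G) = (-¼ - 2)² = (-9/4)² = 81/16)
(29 - 25) + A(-17) = (29 - 25) + 81/16 = 4 + 81/16 = 145/16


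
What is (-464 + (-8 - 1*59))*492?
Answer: -261252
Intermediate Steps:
(-464 + (-8 - 1*59))*492 = (-464 + (-8 - 59))*492 = (-464 - 67)*492 = -531*492 = -261252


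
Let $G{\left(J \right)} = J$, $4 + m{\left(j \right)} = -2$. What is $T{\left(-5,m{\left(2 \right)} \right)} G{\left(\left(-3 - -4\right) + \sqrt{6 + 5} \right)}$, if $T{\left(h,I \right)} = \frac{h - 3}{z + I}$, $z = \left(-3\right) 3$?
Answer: $\frac{8}{15} + \frac{8 \sqrt{11}}{15} \approx 2.3022$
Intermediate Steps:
$m{\left(j \right)} = -6$ ($m{\left(j \right)} = -4 - 2 = -6$)
$z = -9$
$T{\left(h,I \right)} = \frac{-3 + h}{-9 + I}$ ($T{\left(h,I \right)} = \frac{h - 3}{-9 + I} = \frac{-3 + h}{-9 + I}$)
$T{\left(-5,m{\left(2 \right)} \right)} G{\left(\left(-3 - -4\right) + \sqrt{6 + 5} \right)} = \frac{-3 - 5}{-9 - 6} \left(\left(-3 - -4\right) + \sqrt{6 + 5}\right) = \frac{1}{-15} \left(-8\right) \left(\left(-3 + 4\right) + \sqrt{11}\right) = \left(- \frac{1}{15}\right) \left(-8\right) \left(1 + \sqrt{11}\right) = \frac{8 \left(1 + \sqrt{11}\right)}{15} = \frac{8}{15} + \frac{8 \sqrt{11}}{15}$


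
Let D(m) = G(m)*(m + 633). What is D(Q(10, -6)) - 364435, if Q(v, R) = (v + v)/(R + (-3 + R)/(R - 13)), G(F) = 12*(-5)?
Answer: -2815385/7 ≈ -4.0220e+5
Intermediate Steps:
G(F) = -60
Q(v, R) = 2*v/(R + (-3 + R)/(-13 + R)) (Q(v, R) = (2*v)/(R + (-3 + R)/(-13 + R)) = 2*v/(R + (-3 + R)/(-13 + R)))
D(m) = -37980 - 60*m (D(m) = -60*(m + 633) = -60*(633 + m) = -37980 - 60*m)
D(Q(10, -6)) - 364435 = (-37980 - 120*10*(-13 - 6)/(-3 + (-6)**2 - 12*(-6))) - 364435 = (-37980 - 120*10*(-19)/(-3 + 36 + 72)) - 364435 = (-37980 - 120*10*(-19)/105) - 364435 = (-37980 - 60*(-76/21)) - 364435 = (-37980 + 1520/7) - 364435 = -264340/7 - 364435 = -2815385/7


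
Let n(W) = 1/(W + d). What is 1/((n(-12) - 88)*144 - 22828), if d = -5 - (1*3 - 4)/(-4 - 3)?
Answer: -5/177542 ≈ -2.8162e-5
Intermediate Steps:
d = -36/7 (d = -5 - (3 - 4)/(-7) = -5 - (-1)*(-1)/7 = -5 - 1*⅐ = -5 - ⅐ = -36/7 ≈ -5.1429)
n(W) = 1/(-36/7 + W) (n(W) = 1/(W - 36/7) = 1/(-36/7 + W))
1/((n(-12) - 88)*144 - 22828) = 1/((7/(-36 + 7*(-12)) - 88)*144 - 22828) = 1/((7/(-36 - 84) - 88)*144 - 22828) = 1/((7/(-120) - 88)*144 - 22828) = 1/((7*(-1/120) - 88)*144 - 22828) = 1/((-7/120 - 88)*144 - 22828) = 1/(-10567/120*144 - 22828) = 1/(-63402/5 - 22828) = 1/(-177542/5) = -5/177542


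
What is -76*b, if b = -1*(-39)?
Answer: -2964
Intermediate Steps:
b = 39
-76*b = -76*39 = -2964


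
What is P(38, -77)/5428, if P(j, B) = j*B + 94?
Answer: -12/23 ≈ -0.52174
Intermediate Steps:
P(j, B) = 94 + B*j (P(j, B) = B*j + 94 = 94 + B*j)
P(38, -77)/5428 = (94 - 77*38)/5428 = (94 - 2926)*(1/5428) = -2832*1/5428 = -12/23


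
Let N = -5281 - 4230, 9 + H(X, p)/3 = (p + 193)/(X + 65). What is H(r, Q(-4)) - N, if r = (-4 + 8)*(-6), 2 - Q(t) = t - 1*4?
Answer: 389453/41 ≈ 9498.9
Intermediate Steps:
Q(t) = 6 - t (Q(t) = 2 - (t - 1*4) = 2 - (t - 4) = 2 - (-4 + t) = 2 + (4 - t) = 6 - t)
r = -24 (r = 4*(-6) = -24)
H(X, p) = -27 + 3*(193 + p)/(65 + X) (H(X, p) = -27 + 3*((p + 193)/(X + 65)) = -27 + 3*((193 + p)/(65 + X)) = -27 + 3*(193 + p)/(65 + X))
N = -9511
H(r, Q(-4)) - N = 3*(-392 + (6 - 1*(-4)) - 9*(-24))/(65 - 24) - 1*(-9511) = 3*(-392 + (6 + 4) + 216)/41 + 9511 = 3*(1/41)*(-392 + 10 + 216) + 9511 = 3*(1/41)*(-166) + 9511 = -498/41 + 9511 = 389453/41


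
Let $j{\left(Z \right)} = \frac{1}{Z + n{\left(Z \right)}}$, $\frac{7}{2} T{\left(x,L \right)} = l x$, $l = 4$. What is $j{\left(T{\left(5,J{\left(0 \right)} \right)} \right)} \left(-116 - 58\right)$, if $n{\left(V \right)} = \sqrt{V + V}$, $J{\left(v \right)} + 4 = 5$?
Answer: $- \frac{609}{13} + \frac{609 \sqrt{35}}{130} \approx -19.132$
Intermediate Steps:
$J{\left(v \right)} = 1$ ($J{\left(v \right)} = -4 + 5 = 1$)
$n{\left(V \right)} = \sqrt{2} \sqrt{V}$ ($n{\left(V \right)} = \sqrt{2 V} = \sqrt{2} \sqrt{V}$)
$T{\left(x,L \right)} = \frac{8 x}{7}$ ($T{\left(x,L \right)} = \frac{2 \cdot 4 x}{7} = \frac{8 x}{7}$)
$j{\left(Z \right)} = \frac{1}{Z + \sqrt{2} \sqrt{Z}}$
$j{\left(T{\left(5,J{\left(0 \right)} \right)} \right)} \left(-116 - 58\right) = \frac{-116 - 58}{\frac{8}{7} \cdot 5 + \sqrt{2} \sqrt{\frac{8}{7} \cdot 5}} = \frac{1}{\frac{40}{7} + \sqrt{2} \sqrt{\frac{40}{7}}} \left(-174\right) = \frac{1}{\frac{40}{7} + \sqrt{2} \frac{2 \sqrt{70}}{7}} \left(-174\right) = \frac{1}{\frac{40}{7} + \frac{4 \sqrt{35}}{7}} \left(-174\right) = - \frac{174}{\frac{40}{7} + \frac{4 \sqrt{35}}{7}}$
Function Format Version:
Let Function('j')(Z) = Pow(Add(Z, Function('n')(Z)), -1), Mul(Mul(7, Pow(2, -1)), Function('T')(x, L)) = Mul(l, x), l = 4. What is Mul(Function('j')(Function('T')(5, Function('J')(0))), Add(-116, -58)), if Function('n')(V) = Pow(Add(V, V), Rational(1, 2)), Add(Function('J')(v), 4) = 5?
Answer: Add(Rational(-609, 13), Mul(Rational(609, 130), Pow(35, Rational(1, 2)))) ≈ -19.132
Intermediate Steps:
Function('J')(v) = 1 (Function('J')(v) = Add(-4, 5) = 1)
Function('n')(V) = Mul(Pow(2, Rational(1, 2)), Pow(V, Rational(1, 2))) (Function('n')(V) = Pow(Mul(2, V), Rational(1, 2)) = Mul(Pow(2, Rational(1, 2)), Pow(V, Rational(1, 2))))
Function('T')(x, L) = Mul(Rational(8, 7), x) (Function('T')(x, L) = Mul(Rational(2, 7), Mul(4, x)) = Mul(Rational(8, 7), x))
Function('j')(Z) = Pow(Add(Z, Mul(Pow(2, Rational(1, 2)), Pow(Z, Rational(1, 2)))), -1)
Mul(Function('j')(Function('T')(5, Function('J')(0))), Add(-116, -58)) = Mul(Pow(Add(Mul(Rational(8, 7), 5), Mul(Pow(2, Rational(1, 2)), Pow(Mul(Rational(8, 7), 5), Rational(1, 2)))), -1), Add(-116, -58)) = Mul(Pow(Add(Rational(40, 7), Mul(Pow(2, Rational(1, 2)), Pow(Rational(40, 7), Rational(1, 2)))), -1), -174) = Mul(Pow(Add(Rational(40, 7), Mul(Pow(2, Rational(1, 2)), Mul(Rational(2, 7), Pow(70, Rational(1, 2))))), -1), -174) = Mul(Pow(Add(Rational(40, 7), Mul(Rational(4, 7), Pow(35, Rational(1, 2)))), -1), -174) = Mul(-174, Pow(Add(Rational(40, 7), Mul(Rational(4, 7), Pow(35, Rational(1, 2)))), -1))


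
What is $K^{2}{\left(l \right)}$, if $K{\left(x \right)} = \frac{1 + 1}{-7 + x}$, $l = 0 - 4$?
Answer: $\frac{4}{121} \approx 0.033058$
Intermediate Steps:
$l = -4$
$K{\left(x \right)} = \frac{2}{-7 + x}$
$K^{2}{\left(l \right)} = \left(\frac{2}{-7 - 4}\right)^{2} = \left(\frac{2}{-11}\right)^{2} = \left(2 \left(- \frac{1}{11}\right)\right)^{2} = \left(- \frac{2}{11}\right)^{2} = \frac{4}{121}$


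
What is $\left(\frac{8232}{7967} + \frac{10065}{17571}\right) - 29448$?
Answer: $- \frac{1374048805003}{46662719} \approx -29446.0$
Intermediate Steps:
$\left(\frac{8232}{7967} + \frac{10065}{17571}\right) - 29448 = \left(8232 \cdot \frac{1}{7967} + 10065 \cdot \frac{1}{17571}\right) - 29448 = \left(\frac{8232}{7967} + \frac{3355}{5857}\right) - 29448 = \frac{74944109}{46662719} - 29448 = - \frac{1374048805003}{46662719}$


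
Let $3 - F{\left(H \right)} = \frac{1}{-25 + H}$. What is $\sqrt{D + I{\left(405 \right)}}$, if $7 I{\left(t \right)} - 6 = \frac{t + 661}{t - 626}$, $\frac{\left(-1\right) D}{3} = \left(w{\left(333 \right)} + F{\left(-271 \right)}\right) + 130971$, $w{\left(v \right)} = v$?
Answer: $\frac{i \sqrt{122187368927246}}{17612} \approx 627.63 i$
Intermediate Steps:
$F{\left(H \right)} = 3 - \frac{1}{-25 + H}$
$D = - \frac{116600619}{296}$ ($D = - 3 \left(\left(333 + \frac{-76 + 3 \left(-271\right)}{-25 - 271}\right) + 130971\right) = - 3 \left(\left(333 + \frac{-76 - 813}{-296}\right) + 130971\right) = - 3 \left(\left(333 - - \frac{889}{296}\right) + 130971\right) = - 3 \left(\left(333 + \frac{889}{296}\right) + 130971\right) = - 3 \left(\frac{99457}{296} + 130971\right) = \left(-3\right) \frac{38866873}{296} = - \frac{116600619}{296} \approx -3.9392 \cdot 10^{5}$)
$I{\left(t \right)} = \frac{6}{7} + \frac{661 + t}{7 \left(-626 + t\right)}$ ($I{\left(t \right)} = \frac{6}{7} + \frac{\left(t + 661\right) \frac{1}{t - 626}}{7} = \frac{6}{7} + \frac{\left(661 + t\right) \frac{1}{-626 + t}}{7} = \frac{6}{7} + \frac{\frac{1}{-626 + t} \left(661 + t\right)}{7} = \frac{6}{7} + \frac{661 + t}{7 \left(-626 + t\right)}$)
$\sqrt{D + I{\left(405 \right)}} = \sqrt{- \frac{116600619}{296} + \frac{- \frac{3095}{7} + 405}{-626 + 405}} = \sqrt{- \frac{116600619}{296} + \frac{1}{-221} \left(- \frac{260}{7}\right)} = \sqrt{- \frac{116600619}{296} - - \frac{20}{119}} = \sqrt{- \frac{116600619}{296} + \frac{20}{119}} = \sqrt{- \frac{13875467741}{35224}} = \frac{i \sqrt{122187368927246}}{17612}$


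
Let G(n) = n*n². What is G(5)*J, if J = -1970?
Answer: -246250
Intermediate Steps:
G(n) = n³
G(5)*J = 5³*(-1970) = 125*(-1970) = -246250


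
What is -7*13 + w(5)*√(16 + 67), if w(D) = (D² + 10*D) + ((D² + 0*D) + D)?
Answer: -91 + 105*√83 ≈ 865.60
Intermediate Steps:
w(D) = 2*D² + 11*D (w(D) = (D² + 10*D) + ((D² + 0) + D) = (D² + 10*D) + (D² + D) = (D² + 10*D) + (D + D²) = 2*D² + 11*D)
-7*13 + w(5)*√(16 + 67) = -7*13 + (5*(11 + 2*5))*√(16 + 67) = -91 + (5*(11 + 10))*√83 = -91 + (5*21)*√83 = -91 + 105*√83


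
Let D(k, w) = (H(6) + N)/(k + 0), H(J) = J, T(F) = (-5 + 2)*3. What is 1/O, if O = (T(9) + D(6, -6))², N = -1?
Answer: 36/2401 ≈ 0.014994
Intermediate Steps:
T(F) = -9 (T(F) = -3*3 = -9)
D(k, w) = 5/k (D(k, w) = (6 - 1)/(k + 0) = 5/k)
O = 2401/36 (O = (-9 + 5/6)² = (-9 + 5*(⅙))² = (-9 + ⅚)² = (-49/6)² = 2401/36 ≈ 66.694)
1/O = 1/(2401/36) = 36/2401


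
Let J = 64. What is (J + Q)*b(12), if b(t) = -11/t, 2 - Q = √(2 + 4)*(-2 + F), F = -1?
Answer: -121/2 - 11*√6/4 ≈ -67.236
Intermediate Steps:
Q = 2 + 3*√6 (Q = 2 - √(2 + 4)*(-2 - 1) = 2 - √6*(-3) = 2 - (-3)*√6 = 2 + 3*√6 ≈ 9.3485)
(J + Q)*b(12) = (64 + (2 + 3*√6))*(-11/12) = (66 + 3*√6)*(-11*1/12) = (66 + 3*√6)*(-11/12) = -121/2 - 11*√6/4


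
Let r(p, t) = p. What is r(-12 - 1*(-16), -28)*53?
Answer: 212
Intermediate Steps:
r(-12 - 1*(-16), -28)*53 = (-12 - 1*(-16))*53 = (-12 + 16)*53 = 4*53 = 212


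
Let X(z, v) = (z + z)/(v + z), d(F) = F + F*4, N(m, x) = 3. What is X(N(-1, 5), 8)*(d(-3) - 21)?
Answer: -216/11 ≈ -19.636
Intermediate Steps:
d(F) = 5*F (d(F) = F + 4*F = 5*F)
X(z, v) = 2*z/(v + z) (X(z, v) = (2*z)/(v + z) = 2*z/(v + z))
X(N(-1, 5), 8)*(d(-3) - 21) = (2*3/(8 + 3))*(5*(-3) - 21) = (2*3/11)*(-15 - 21) = (2*3*(1/11))*(-36) = (6/11)*(-36) = -216/11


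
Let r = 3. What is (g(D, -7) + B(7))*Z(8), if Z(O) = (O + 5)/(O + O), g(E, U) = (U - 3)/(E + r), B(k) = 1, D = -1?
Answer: -13/4 ≈ -3.2500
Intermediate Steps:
g(E, U) = (-3 + U)/(3 + E) (g(E, U) = (U - 3)/(E + 3) = (-3 + U)/(3 + E))
Z(O) = (5 + O)/(2*O) (Z(O) = (5 + O)/((2*O)) = (5 + O)*(1/(2*O)) = (5 + O)/(2*O))
(g(D, -7) + B(7))*Z(8) = ((-3 - 7)/(3 - 1) + 1)*((1/2)*(5 + 8)/8) = (-10/2 + 1)*((1/2)*(1/8)*13) = ((1/2)*(-10) + 1)*(13/16) = (-5 + 1)*(13/16) = -4*13/16 = -13/4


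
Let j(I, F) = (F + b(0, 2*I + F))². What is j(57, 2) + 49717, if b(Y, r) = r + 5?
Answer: 64846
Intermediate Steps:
b(Y, r) = 5 + r
j(I, F) = (5 + 2*F + 2*I)² (j(I, F) = (F + (5 + (2*I + F)))² = (F + (5 + (F + 2*I)))² = (F + (5 + F + 2*I))² = (5 + 2*F + 2*I)²)
j(57, 2) + 49717 = (5 + 2*2 + 2*57)² + 49717 = (5 + 4 + 114)² + 49717 = 123² + 49717 = 15129 + 49717 = 64846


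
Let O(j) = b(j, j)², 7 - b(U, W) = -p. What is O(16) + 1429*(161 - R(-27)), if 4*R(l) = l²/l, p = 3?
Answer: 959259/4 ≈ 2.3981e+5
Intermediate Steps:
R(l) = l/4 (R(l) = (l²/l)/4 = l/4)
b(U, W) = 10 (b(U, W) = 7 - (-1)*3 = 7 - 1*(-3) = 7 + 3 = 10)
O(j) = 100 (O(j) = 10² = 100)
O(16) + 1429*(161 - R(-27)) = 100 + 1429*(161 - (-27)/4) = 100 + 1429*(161 - 1*(-27/4)) = 100 + 1429*(161 + 27/4) = 100 + 1429*(671/4) = 100 + 958859/4 = 959259/4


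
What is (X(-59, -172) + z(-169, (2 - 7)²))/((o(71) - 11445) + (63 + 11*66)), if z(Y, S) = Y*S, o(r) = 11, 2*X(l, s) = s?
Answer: 4311/10645 ≈ 0.40498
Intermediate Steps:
X(l, s) = s/2
z(Y, S) = S*Y
(X(-59, -172) + z(-169, (2 - 7)²))/((o(71) - 11445) + (63 + 11*66)) = ((½)*(-172) + (2 - 7)²*(-169))/((11 - 11445) + (63 + 11*66)) = (-86 + (-5)²*(-169))/(-11434 + (63 + 726)) = (-86 + 25*(-169))/(-11434 + 789) = (-86 - 4225)/(-10645) = -4311*(-1/10645) = 4311/10645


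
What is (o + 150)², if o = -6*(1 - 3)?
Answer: 26244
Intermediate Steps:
o = 12 (o = -6*(-2) = 12)
(o + 150)² = (12 + 150)² = 162² = 26244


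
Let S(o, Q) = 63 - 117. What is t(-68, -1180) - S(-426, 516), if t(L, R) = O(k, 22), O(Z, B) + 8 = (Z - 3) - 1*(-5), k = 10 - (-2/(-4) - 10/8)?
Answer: 235/4 ≈ 58.750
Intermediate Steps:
k = 43/4 (k = 10 - (-2*(-¼) - 10*⅛) = 10 - (½ - 5/4) = 10 - 1*(-¾) = 10 + ¾ = 43/4 ≈ 10.750)
O(Z, B) = -6 + Z (O(Z, B) = -8 + ((Z - 3) - 1*(-5)) = -8 + ((-3 + Z) + 5) = -8 + (2 + Z) = -6 + Z)
S(o, Q) = -54
t(L, R) = 19/4 (t(L, R) = -6 + 43/4 = 19/4)
t(-68, -1180) - S(-426, 516) = 19/4 - 1*(-54) = 19/4 + 54 = 235/4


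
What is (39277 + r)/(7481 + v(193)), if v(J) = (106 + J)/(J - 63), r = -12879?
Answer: 263980/74833 ≈ 3.5276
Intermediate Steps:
v(J) = (106 + J)/(-63 + J)
(39277 + r)/(7481 + v(193)) = (39277 - 12879)/(7481 + (106 + 193)/(-63 + 193)) = 26398/(7481 + 299/130) = 26398/(7481 + (1/130)*299) = 26398/(7481 + 23/10) = 26398/(74833/10) = 26398*(10/74833) = 263980/74833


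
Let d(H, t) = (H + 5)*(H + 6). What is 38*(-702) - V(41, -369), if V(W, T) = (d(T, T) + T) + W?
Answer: -158480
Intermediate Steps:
d(H, t) = (5 + H)*(6 + H)
V(W, T) = 30 + W + T² + 12*T (V(W, T) = ((30 + T² + 11*T) + T) + W = (30 + T² + 12*T) + W = 30 + W + T² + 12*T)
38*(-702) - V(41, -369) = 38*(-702) - (30 + 41 + (-369)² + 12*(-369)) = -26676 - (30 + 41 + 136161 - 4428) = -26676 - 1*131804 = -26676 - 131804 = -158480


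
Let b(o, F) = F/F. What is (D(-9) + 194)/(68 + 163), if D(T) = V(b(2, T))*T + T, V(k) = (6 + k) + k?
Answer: 113/231 ≈ 0.48918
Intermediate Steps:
b(o, F) = 1
V(k) = 6 + 2*k
D(T) = 9*T (D(T) = (6 + 2*1)*T + T = (6 + 2)*T + T = 8*T + T = 9*T)
(D(-9) + 194)/(68 + 163) = (9*(-9) + 194)/(68 + 163) = (-81 + 194)/231 = 113*(1/231) = 113/231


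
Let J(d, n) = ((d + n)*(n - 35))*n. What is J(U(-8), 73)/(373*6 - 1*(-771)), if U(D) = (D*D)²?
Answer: 11564806/3009 ≈ 3843.4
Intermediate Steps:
U(D) = D⁴ (U(D) = (D²)² = D⁴)
J(d, n) = n*(-35 + n)*(d + n) (J(d, n) = ((d + n)*(-35 + n))*n = ((-35 + n)*(d + n))*n = n*(-35 + n)*(d + n))
J(U(-8), 73)/(373*6 - 1*(-771)) = (73*(73² - 35*(-8)⁴ - 35*73 + (-8)⁴*73))/(373*6 - 1*(-771)) = (73*(5329 - 35*4096 - 2555 + 4096*73))/(2238 + 771) = (73*(5329 - 143360 - 2555 + 299008))/3009 = (73*158422)*(1/3009) = 11564806*(1/3009) = 11564806/3009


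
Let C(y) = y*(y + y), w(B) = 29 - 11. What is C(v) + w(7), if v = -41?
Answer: 3380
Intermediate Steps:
w(B) = 18
C(y) = 2*y**2 (C(y) = y*(2*y) = 2*y**2)
C(v) + w(7) = 2*(-41)**2 + 18 = 2*1681 + 18 = 3362 + 18 = 3380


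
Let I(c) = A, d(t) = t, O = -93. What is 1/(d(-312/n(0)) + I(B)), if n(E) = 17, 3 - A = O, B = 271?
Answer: 17/1320 ≈ 0.012879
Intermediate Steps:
A = 96 (A = 3 - 1*(-93) = 3 + 93 = 96)
I(c) = 96
1/(d(-312/n(0)) + I(B)) = 1/(-312/17 + 96) = 1/(1320/17) = 17/1320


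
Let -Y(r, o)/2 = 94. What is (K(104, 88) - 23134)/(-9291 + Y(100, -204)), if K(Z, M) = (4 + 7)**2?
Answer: 23013/9479 ≈ 2.4278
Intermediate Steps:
K(Z, M) = 121 (K(Z, M) = 11**2 = 121)
Y(r, o) = -188 (Y(r, o) = -2*94 = -188)
(K(104, 88) - 23134)/(-9291 + Y(100, -204)) = (121 - 23134)/(-9291 - 188) = -23013/(-9479) = -23013*(-1/9479) = 23013/9479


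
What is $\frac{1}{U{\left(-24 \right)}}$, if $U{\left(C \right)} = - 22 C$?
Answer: $\frac{1}{528} \approx 0.0018939$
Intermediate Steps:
$\frac{1}{U{\left(-24 \right)}} = \frac{1}{\left(-22\right) \left(-24\right)} = \frac{1}{528}$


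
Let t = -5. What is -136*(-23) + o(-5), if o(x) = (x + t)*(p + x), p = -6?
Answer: 3238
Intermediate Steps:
o(x) = (-6 + x)*(-5 + x) (o(x) = (x - 5)*(-6 + x) = (-5 + x)*(-6 + x) = (-6 + x)*(-5 + x))
-136*(-23) + o(-5) = -136*(-23) + (30 + (-5)² - 11*(-5)) = 3128 + (30 + 25 + 55) = 3128 + 110 = 3238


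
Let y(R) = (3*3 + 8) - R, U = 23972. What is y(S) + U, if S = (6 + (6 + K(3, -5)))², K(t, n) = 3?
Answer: 23764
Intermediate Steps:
S = 225 (S = (6 + (6 + 3))² = (6 + 9)² = 15² = 225)
y(R) = 17 - R (y(R) = (9 + 8) - R = 17 - R)
y(S) + U = (17 - 1*225) + 23972 = (17 - 225) + 23972 = -208 + 23972 = 23764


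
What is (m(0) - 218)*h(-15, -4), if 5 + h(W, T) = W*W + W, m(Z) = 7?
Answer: -43255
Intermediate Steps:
h(W, T) = -5 + W + W² (h(W, T) = -5 + (W*W + W) = -5 + (W² + W) = -5 + (W + W²) = -5 + W + W²)
(m(0) - 218)*h(-15, -4) = (7 - 218)*(-5 - 15 + (-15)²) = -211*(-5 - 15 + 225) = -211*205 = -43255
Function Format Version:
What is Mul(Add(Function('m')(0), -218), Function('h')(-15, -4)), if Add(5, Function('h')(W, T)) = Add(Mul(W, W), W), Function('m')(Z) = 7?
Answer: -43255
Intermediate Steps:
Function('h')(W, T) = Add(-5, W, Pow(W, 2)) (Function('h')(W, T) = Add(-5, Add(Mul(W, W), W)) = Add(-5, Add(Pow(W, 2), W)) = Add(-5, Add(W, Pow(W, 2))) = Add(-5, W, Pow(W, 2)))
Mul(Add(Function('m')(0), -218), Function('h')(-15, -4)) = Mul(Add(7, -218), Add(-5, -15, Pow(-15, 2))) = Mul(-211, Add(-5, -15, 225)) = Mul(-211, 205) = -43255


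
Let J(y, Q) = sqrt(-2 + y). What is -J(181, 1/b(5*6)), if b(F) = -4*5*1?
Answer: -sqrt(179) ≈ -13.379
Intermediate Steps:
b(F) = -20 (b(F) = -20*1 = -20)
-J(181, 1/b(5*6)) = -sqrt(-2 + 181) = -sqrt(179)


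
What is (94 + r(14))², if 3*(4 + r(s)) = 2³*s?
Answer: 145924/9 ≈ 16214.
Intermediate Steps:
r(s) = -4 + 8*s/3 (r(s) = -4 + (2³*s)/3 = -4 + (8*s)/3 = -4 + 8*s/3)
(94 + r(14))² = (94 + (-4 + (8/3)*14))² = (94 + (-4 + 112/3))² = (94 + 100/3)² = (382/3)² = 145924/9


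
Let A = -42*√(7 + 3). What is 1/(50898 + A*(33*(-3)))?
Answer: 8483/402952794 - 231*√10/134317598 ≈ 1.5614e-5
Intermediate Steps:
A = -42*√10 ≈ -132.82
1/(50898 + A*(33*(-3))) = 1/(50898 + (-42*√10)*(33*(-3))) = 1/(50898 - 42*√10*(-99)) = 1/(50898 + 4158*√10)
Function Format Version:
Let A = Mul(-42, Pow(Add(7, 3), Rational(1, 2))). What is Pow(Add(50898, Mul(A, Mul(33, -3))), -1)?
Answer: Add(Rational(8483, 402952794), Mul(Rational(-231, 134317598), Pow(10, Rational(1, 2)))) ≈ 1.5614e-5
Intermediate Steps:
A = Mul(-42, Pow(10, Rational(1, 2))) ≈ -132.82
Pow(Add(50898, Mul(A, Mul(33, -3))), -1) = Pow(Add(50898, Mul(Mul(-42, Pow(10, Rational(1, 2))), Mul(33, -3))), -1) = Pow(Add(50898, Mul(Mul(-42, Pow(10, Rational(1, 2))), -99)), -1) = Pow(Add(50898, Mul(4158, Pow(10, Rational(1, 2)))), -1)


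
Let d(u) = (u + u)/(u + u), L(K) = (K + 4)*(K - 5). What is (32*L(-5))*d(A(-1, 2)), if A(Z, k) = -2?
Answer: 320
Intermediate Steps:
L(K) = (-5 + K)*(4 + K) (L(K) = (4 + K)*(-5 + K) = (-5 + K)*(4 + K))
d(u) = 1 (d(u) = (2*u)/((2*u)) = (2*u)*(1/(2*u)) = 1)
(32*L(-5))*d(A(-1, 2)) = (32*(-20 + (-5)**2 - 1*(-5)))*1 = (32*(-20 + 25 + 5))*1 = (32*10)*1 = 320*1 = 320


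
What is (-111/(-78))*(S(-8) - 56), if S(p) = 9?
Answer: -1739/26 ≈ -66.885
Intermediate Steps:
(-111/(-78))*(S(-8) - 56) = (-111/(-78))*(9 - 56) = -111*(-1/78)*(-47) = (37/26)*(-47) = -1739/26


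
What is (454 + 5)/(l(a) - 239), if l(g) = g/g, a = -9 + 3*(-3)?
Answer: -27/14 ≈ -1.9286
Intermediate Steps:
a = -18 (a = -9 - 9 = -18)
l(g) = 1
(454 + 5)/(l(a) - 239) = (454 + 5)/(1 - 239) = 459/(-238) = 459*(-1/238) = -27/14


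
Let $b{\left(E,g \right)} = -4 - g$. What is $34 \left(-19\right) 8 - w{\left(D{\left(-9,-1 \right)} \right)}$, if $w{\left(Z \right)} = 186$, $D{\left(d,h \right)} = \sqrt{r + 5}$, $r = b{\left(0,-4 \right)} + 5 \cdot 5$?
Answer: $-5354$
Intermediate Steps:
$r = 25$ ($r = \left(-4 - -4\right) + 5 \cdot 5 = \left(-4 + 4\right) + 25 = 0 + 25 = 25$)
$D{\left(d,h \right)} = \sqrt{30}$ ($D{\left(d,h \right)} = \sqrt{25 + 5} = \sqrt{30}$)
$34 \left(-19\right) 8 - w{\left(D{\left(-9,-1 \right)} \right)} = 34 \left(-19\right) 8 - 186 = \left(-646\right) 8 - 186 = -5168 - 186 = -5354$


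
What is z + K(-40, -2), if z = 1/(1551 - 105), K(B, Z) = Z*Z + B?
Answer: -52055/1446 ≈ -35.999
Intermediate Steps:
K(B, Z) = B + Z**2 (K(B, Z) = Z**2 + B = B + Z**2)
z = 1/1446 ≈ 0.00069156
z + K(-40, -2) = 1/1446 + (-40 + (-2)**2) = 1/1446 + (-40 + 4) = 1/1446 - 36 = -52055/1446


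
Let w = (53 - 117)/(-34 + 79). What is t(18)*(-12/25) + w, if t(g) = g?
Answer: -2264/225 ≈ -10.062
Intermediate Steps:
w = -64/45 ≈ -1.4222
t(18)*(-12/25) + w = 18*(-12/25) - 64/45 = -216/25 - 64/45 = -2264/225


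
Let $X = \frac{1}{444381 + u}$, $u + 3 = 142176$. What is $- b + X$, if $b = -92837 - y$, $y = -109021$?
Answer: $- \frac{9492789935}{586554} \approx -16184.0$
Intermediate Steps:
$u = 142173$ ($u = -3 + 142176 = 142173$)
$b = 16184$ ($b = -92837 - -109021 = -92837 + 109021 = 16184$)
$X = \frac{1}{586554}$ ($X = \frac{1}{444381 + 142173} = \frac{1}{586554} \approx 1.7049 \cdot 10^{-6}$)
$- b + X = \left(-1\right) 16184 + \frac{1}{586554} = -16184 + \frac{1}{586554} = - \frac{9492789935}{586554}$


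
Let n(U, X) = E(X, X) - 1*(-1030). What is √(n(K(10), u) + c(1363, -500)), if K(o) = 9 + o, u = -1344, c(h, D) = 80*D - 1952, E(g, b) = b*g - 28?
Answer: 3*√196154 ≈ 1328.7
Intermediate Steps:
E(g, b) = -28 + b*g
c(h, D) = -1952 + 80*D
n(U, X) = 1002 + X² (n(U, X) = (-28 + X*X) - 1*(-1030) = (-28 + X²) + 1030 = 1002 + X²)
√(n(K(10), u) + c(1363, -500)) = √((1002 + (-1344)²) + (-1952 + 80*(-500))) = √((1002 + 1806336) + (-1952 - 40000)) = √(1807338 - 41952) = √1765386 = 3*√196154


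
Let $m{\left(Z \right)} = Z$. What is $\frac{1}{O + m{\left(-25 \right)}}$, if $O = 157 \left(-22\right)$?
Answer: $- \frac{1}{3479} \approx -0.00028744$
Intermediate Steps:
$O = -3454$
$\frac{1}{O + m{\left(-25 \right)}} = \frac{1}{-3454 - 25} = \frac{1}{-3479} = - \frac{1}{3479}$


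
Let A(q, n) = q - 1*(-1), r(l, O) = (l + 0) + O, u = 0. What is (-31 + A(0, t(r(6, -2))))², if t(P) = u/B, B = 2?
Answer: 900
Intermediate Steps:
r(l, O) = O + l (r(l, O) = l + O = O + l)
t(P) = 0 (t(P) = 0/2 = 0*(½) = 0)
A(q, n) = 1 + q (A(q, n) = q + 1 = 1 + q)
(-31 + A(0, t(r(6, -2))))² = (-31 + (1 + 0))² = (-31 + 1)² = (-30)² = 900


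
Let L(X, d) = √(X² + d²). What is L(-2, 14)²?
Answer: 200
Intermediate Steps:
L(-2, 14)² = (√((-2)² + 14²))² = (√(4 + 196))² = (√200)² = (10*√2)² = 200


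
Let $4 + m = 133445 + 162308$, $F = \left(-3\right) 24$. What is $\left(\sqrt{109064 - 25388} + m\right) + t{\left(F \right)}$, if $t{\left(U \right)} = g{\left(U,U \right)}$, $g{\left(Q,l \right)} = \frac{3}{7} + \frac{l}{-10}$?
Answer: $\frac{10351482}{35} + 2 \sqrt{20919} \approx 2.9605 \cdot 10^{5}$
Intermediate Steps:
$F = -72$
$g{\left(Q,l \right)} = \frac{3}{7} - \frac{l}{10}$ ($g{\left(Q,l \right)} = 3 \cdot \frac{1}{7} + l \left(- \frac{1}{10}\right) = \frac{3}{7} - \frac{l}{10}$)
$t{\left(U \right)} = \frac{3}{7} - \frac{U}{10}$
$m = 295749$ ($m = -4 + \left(133445 + 162308\right) = -4 + 295753 = 295749$)
$\left(\sqrt{109064 - 25388} + m\right) + t{\left(F \right)} = \left(\sqrt{109064 - 25388} + 295749\right) + \left(\frac{3}{7} - - \frac{36}{5}\right) = \left(\sqrt{83676} + 295749\right) + \left(\frac{3}{7} + \frac{36}{5}\right) = \left(2 \sqrt{20919} + 295749\right) + \frac{267}{35} = \left(295749 + 2 \sqrt{20919}\right) + \frac{267}{35} = \frac{10351482}{35} + 2 \sqrt{20919}$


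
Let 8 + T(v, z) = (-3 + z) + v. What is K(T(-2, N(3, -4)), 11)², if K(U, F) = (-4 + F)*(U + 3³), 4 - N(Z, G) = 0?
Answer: 15876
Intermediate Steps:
N(Z, G) = 4 (N(Z, G) = 4 - 1*0 = 4 + 0 = 4)
T(v, z) = -11 + v + z (T(v, z) = -8 + ((-3 + z) + v) = -8 + (-3 + v + z) = -11 + v + z)
K(U, F) = (-4 + F)*(27 + U) (K(U, F) = (-4 + F)*(U + 27) = (-4 + F)*(27 + U))
K(T(-2, N(3, -4)), 11)² = (-108 - 4*(-11 - 2 + 4) + 27*11 + 11*(-11 - 2 + 4))² = (-108 - 4*(-9) + 297 + 11*(-9))² = (-108 + 36 + 297 - 99)² = 126² = 15876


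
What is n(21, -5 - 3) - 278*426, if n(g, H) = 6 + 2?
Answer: -118420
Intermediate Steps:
n(g, H) = 8
n(21, -5 - 3) - 278*426 = 8 - 278*426 = 8 - 118428 = -118420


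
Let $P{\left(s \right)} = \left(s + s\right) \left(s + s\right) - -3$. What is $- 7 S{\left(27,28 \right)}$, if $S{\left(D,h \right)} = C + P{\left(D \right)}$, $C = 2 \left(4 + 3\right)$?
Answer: $-20531$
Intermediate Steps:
$C = 14$ ($C = 2 \cdot 7 = 14$)
$P{\left(s \right)} = 3 + 4 s^{2}$ ($P{\left(s \right)} = 2 s 2 s + 3 = 4 s^{2} + 3 = 3 + 4 s^{2}$)
$S{\left(D,h \right)} = 17 + 4 D^{2}$ ($S{\left(D,h \right)} = 14 + \left(3 + 4 D^{2}\right) = 17 + 4 D^{2}$)
$- 7 S{\left(27,28 \right)} = - 7 \left(17 + 4 \cdot 27^{2}\right) = - 7 \left(17 + 4 \cdot 729\right) = - 7 \left(17 + 2916\right) = \left(-7\right) 2933 = -20531$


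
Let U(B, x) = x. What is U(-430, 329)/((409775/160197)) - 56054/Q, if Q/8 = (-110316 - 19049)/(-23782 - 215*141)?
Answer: -118803728303149/42408434300 ≈ -2801.4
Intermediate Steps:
Q = 1034920/54097 (Q = 8*((-110316 - 19049)/(-23782 - 215*141)) = 8*(-129365/(-23782 - 30315)) = 8*(-129365/(-54097)) = 8*(-129365*(-1/54097)) = 8*(129365/54097) = 1034920/54097 ≈ 19.131)
U(-430, 329)/((409775/160197)) - 56054/Q = 329/((409775/160197)) - 56054/1034920/54097 = 329/((409775*(1/160197))) - 56054*54097/1034920 = 329/(409775/160197) - 1516176619/517460 = 329*(160197/409775) - 1516176619/517460 = 52704813/409775 - 1516176619/517460 = -118803728303149/42408434300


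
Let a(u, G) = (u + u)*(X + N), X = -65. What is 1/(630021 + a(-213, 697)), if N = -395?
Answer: 1/825981 ≈ 1.2107e-6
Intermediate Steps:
a(u, G) = -920*u (a(u, G) = (u + u)*(-65 - 395) = (2*u)*(-460) = -920*u)
1/(630021 + a(-213, 697)) = 1/(630021 - 920*(-213)) = 1/(630021 + 195960) = 1/825981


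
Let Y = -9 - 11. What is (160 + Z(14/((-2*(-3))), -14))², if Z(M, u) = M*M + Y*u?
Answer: 16072081/81 ≈ 1.9842e+5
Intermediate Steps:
Y = -20
Z(M, u) = M² - 20*u (Z(M, u) = M*M - 20*u = M² - 20*u)
(160 + Z(14/((-2*(-3))), -14))² = (160 + ((14/((-2*(-3))))² - 20*(-14)))² = (160 + ((14/6)² + 280))² = (160 + ((14*(⅙))² + 280))² = (160 + ((7/3)² + 280))² = (160 + (49/9 + 280))² = (160 + 2569/9)² = (4009/9)² = 16072081/81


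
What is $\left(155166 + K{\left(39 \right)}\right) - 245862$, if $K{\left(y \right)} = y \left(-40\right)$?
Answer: $-92256$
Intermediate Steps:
$K{\left(y \right)} = - 40 y$
$\left(155166 + K{\left(39 \right)}\right) - 245862 = \left(155166 - 1560\right) - 245862 = 153606 - 245862 = -92256$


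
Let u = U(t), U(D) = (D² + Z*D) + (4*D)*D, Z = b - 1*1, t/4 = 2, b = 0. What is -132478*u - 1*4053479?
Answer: -45386615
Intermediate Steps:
t = 8 (t = 4*2 = 8)
Z = -1 (Z = 0 - 1*1 = 0 - 1 = -1)
U(D) = -D + 5*D² (U(D) = (D² - D) + (4*D)*D = (D² - D) + 4*D² = -D + 5*D²)
u = 312 (u = 8*(-1 + 5*8) = 8*(-1 + 40) = 8*39 = 312)
-132478*u - 1*4053479 = -132478*312 - 1*4053479 = -41333136 - 4053479 = -45386615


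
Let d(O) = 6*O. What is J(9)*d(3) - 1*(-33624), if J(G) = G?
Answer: 33786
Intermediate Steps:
J(9)*d(3) - 1*(-33624) = 9*(6*3) - 1*(-33624) = 9*18 + 33624 = 162 + 33624 = 33786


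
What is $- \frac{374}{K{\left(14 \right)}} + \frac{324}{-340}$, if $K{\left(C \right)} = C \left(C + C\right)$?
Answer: $- \frac{31771}{16660} \approx -1.907$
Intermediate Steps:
$K{\left(C \right)} = 2 C^{2}$ ($K{\left(C \right)} = C 2 C = 2 C^{2}$)
$- \frac{374}{K{\left(14 \right)}} + \frac{324}{-340} = - \frac{374}{2 \cdot 14^{2}} + \frac{324}{-340} = - \frac{374}{2 \cdot 196} + 324 \left(- \frac{1}{340}\right) = - \frac{374}{392} - \frac{81}{85} = \left(-374\right) \frac{1}{392} - \frac{81}{85} = - \frac{187}{196} - \frac{81}{85} = - \frac{31771}{16660}$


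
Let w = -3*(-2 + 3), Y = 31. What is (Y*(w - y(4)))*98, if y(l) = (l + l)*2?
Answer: -57722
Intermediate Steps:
y(l) = 4*l (y(l) = (2*l)*2 = 4*l)
w = -3 (w = -3*1 = -3)
(Y*(w - y(4)))*98 = (31*(-3 - 4*4))*98 = (31*(-3 - 1*16))*98 = (31*(-3 - 16))*98 = (31*(-19))*98 = -589*98 = -57722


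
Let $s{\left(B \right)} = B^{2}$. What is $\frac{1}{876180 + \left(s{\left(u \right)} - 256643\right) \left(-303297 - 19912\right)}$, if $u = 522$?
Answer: $- \frac{1}{5119077589} \approx -1.9535 \cdot 10^{-10}$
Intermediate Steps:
$\frac{1}{876180 + \left(s{\left(u \right)} - 256643\right) \left(-303297 - 19912\right)} = \frac{1}{876180 + \left(522^{2} - 256643\right) \left(-303297 - 19912\right)} = \frac{1}{876180 + \left(272484 - 256643\right) \left(-323209\right)} = \frac{1}{876180 + 15841 \left(-323209\right)} = \frac{1}{876180 - 5119953769} = \frac{1}{-5119077589} = - \frac{1}{5119077589}$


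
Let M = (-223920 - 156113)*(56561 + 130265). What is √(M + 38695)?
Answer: I*√71000006563 ≈ 2.6646e+5*I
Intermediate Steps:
M = -71000045258 (M = -380033*186826 = -71000045258)
√(M + 38695) = √(-71000045258 + 38695) = √(-71000006563) = I*√71000006563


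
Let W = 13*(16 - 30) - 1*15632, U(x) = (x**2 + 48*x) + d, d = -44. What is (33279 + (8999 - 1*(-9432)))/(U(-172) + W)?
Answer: 5171/547 ≈ 9.4534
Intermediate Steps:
U(x) = -44 + x**2 + 48*x (U(x) = (x**2 + 48*x) - 44 = -44 + x**2 + 48*x)
W = -15814 (W = 13*(-14) - 15632 = -182 - 15632 = -15814)
(33279 + (8999 - 1*(-9432)))/(U(-172) + W) = (33279 + (8999 - 1*(-9432)))/((-44 + (-172)**2 + 48*(-172)) - 15814) = (33279 + (8999 + 9432))/((-44 + 29584 - 8256) - 15814) = (33279 + 18431)/(21284 - 15814) = 51710/5470 = 51710*(1/5470) = 5171/547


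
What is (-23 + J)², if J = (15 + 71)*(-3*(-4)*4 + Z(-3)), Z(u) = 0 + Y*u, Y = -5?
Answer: 29106025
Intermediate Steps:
Z(u) = -5*u (Z(u) = 0 - 5*u = -5*u)
J = 5418 (J = (15 + 71)*(-3*(-4)*4 - 5*(-3)) = 86*(12*4 + 15) = 86*(48 + 15) = 86*63 = 5418)
(-23 + J)² = (-23 + 5418)² = 5395² = 29106025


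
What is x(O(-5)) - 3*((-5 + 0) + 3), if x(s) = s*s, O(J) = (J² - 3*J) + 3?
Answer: 1855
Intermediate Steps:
O(J) = 3 + J² - 3*J
x(s) = s²
x(O(-5)) - 3*((-5 + 0) + 3) = (3 + (-5)² - 3*(-5))² - 3*((-5 + 0) + 3) = (3 + 25 + 15)² - 3*(-5 + 3) = 43² - 3*(-2) = 1849 + 6 = 1855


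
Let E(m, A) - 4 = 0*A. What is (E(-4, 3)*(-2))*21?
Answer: -168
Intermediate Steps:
E(m, A) = 4 (E(m, A) = 4 + 0*A = 4 + 0 = 4)
(E(-4, 3)*(-2))*21 = (4*(-2))*21 = -8*21 = -168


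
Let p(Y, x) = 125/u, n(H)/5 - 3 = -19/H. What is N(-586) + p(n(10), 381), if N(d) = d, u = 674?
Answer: -394839/674 ≈ -585.81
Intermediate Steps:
n(H) = 15 - 95/H (n(H) = 15 + 5*(-19/H) = 15 - 95/H)
p(Y, x) = 125/674
N(-586) + p(n(10), 381) = -586 + 125/674 = -394839/674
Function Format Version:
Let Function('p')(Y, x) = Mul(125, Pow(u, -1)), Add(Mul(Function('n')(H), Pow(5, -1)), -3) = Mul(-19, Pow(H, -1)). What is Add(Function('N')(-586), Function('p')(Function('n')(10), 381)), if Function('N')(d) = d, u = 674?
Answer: Rational(-394839, 674) ≈ -585.81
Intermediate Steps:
Function('n')(H) = Add(15, Mul(-95, Pow(H, -1))) (Function('n')(H) = Add(15, Mul(5, Mul(-19, Pow(H, -1)))) = Add(15, Mul(-95, Pow(H, -1))))
Function('p')(Y, x) = Rational(125, 674) (Function('p')(Y, x) = Mul(125, Pow(674, -1)) = Mul(125, Rational(1, 674)) = Rational(125, 674))
Add(Function('N')(-586), Function('p')(Function('n')(10), 381)) = Add(-586, Rational(125, 674)) = Rational(-394839, 674)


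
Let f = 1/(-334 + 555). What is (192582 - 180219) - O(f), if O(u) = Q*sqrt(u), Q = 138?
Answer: 12363 - 138*sqrt(221)/221 ≈ 12354.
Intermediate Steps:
f = 1/221 ≈ 0.0045249
O(u) = 138*sqrt(u)
(192582 - 180219) - O(f) = (192582 - 180219) - 138*sqrt(1/221) = 12363 - 138*sqrt(221)/221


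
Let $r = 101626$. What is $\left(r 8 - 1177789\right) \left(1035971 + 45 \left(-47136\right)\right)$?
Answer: $395841737369$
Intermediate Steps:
$\left(r 8 - 1177789\right) \left(1035971 + 45 \left(-47136\right)\right) = \left(101626 \cdot 8 - 1177789\right) \left(1035971 + 45 \left(-47136\right)\right) = \left(813008 - 1177789\right) \left(1035971 - 2121120\right) = \left(-364781\right) \left(-1085149\right) = 395841737369$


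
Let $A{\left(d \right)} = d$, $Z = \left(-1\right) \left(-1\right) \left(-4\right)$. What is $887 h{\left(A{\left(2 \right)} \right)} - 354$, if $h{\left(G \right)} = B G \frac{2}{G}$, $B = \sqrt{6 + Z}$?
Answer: $-354 + 1774 \sqrt{2} \approx 2154.8$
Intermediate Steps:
$Z = -4$ ($Z = 1 \left(-4\right) = -4$)
$B = \sqrt{2}$ ($B = \sqrt{6 - 4} = \sqrt{2} \approx 1.4142$)
$h{\left(G \right)} = 2 \sqrt{2}$ ($h{\left(G \right)} = \sqrt{2} G \frac{2}{G} = G \sqrt{2} \frac{2}{G} = 2 \sqrt{2}$)
$887 h{\left(A{\left(2 \right)} \right)} - 354 = 887 \cdot 2 \sqrt{2} - 354 = 1774 \sqrt{2} - 354 = -354 + 1774 \sqrt{2}$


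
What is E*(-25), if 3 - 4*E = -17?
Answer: -125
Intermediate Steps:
E = 5 (E = ¾ - ¼*(-17) = ¾ + 17/4 = 5)
E*(-25) = 5*(-25) = -125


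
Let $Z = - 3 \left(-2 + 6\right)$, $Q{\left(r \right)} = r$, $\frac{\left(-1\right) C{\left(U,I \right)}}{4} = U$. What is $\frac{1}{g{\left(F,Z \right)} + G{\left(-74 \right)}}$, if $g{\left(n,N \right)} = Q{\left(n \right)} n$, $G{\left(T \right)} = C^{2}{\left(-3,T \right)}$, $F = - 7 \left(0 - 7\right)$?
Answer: $\frac{1}{2545} \approx 0.00039293$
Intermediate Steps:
$C{\left(U,I \right)} = - 4 U$
$Z = -12$ ($Z = \left(-3\right) 4 = -12$)
$F = 49$ ($F = \left(-7\right) \left(-7\right) = 49$)
$G{\left(T \right)} = 144$ ($G{\left(T \right)} = \left(\left(-4\right) \left(-3\right)\right)^{2} = 12^{2} = 144$)
$g{\left(n,N \right)} = n^{2}$ ($g{\left(n,N \right)} = n n = n^{2}$)
$\frac{1}{g{\left(F,Z \right)} + G{\left(-74 \right)}} = \frac{1}{49^{2} + 144} = \frac{1}{2401 + 144} = \frac{1}{2545}$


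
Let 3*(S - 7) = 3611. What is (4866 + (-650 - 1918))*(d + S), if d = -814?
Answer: 911540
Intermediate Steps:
S = 3632/3 (S = 7 + (1/3)*3611 = 7 + 3611/3 = 3632/3 ≈ 1210.7)
(4866 + (-650 - 1918))*(d + S) = (4866 + (-650 - 1918))*(-814 + 3632/3) = (4866 - 2568)*(1190/3) = 2298*(1190/3) = 911540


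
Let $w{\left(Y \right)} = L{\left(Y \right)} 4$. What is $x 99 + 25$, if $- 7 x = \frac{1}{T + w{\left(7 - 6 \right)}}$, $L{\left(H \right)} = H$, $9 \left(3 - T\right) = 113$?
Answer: $\frac{9641}{350} \approx 27.546$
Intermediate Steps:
$T = - \frac{86}{9}$ ($T = 3 - \frac{113}{9} = - \frac{86}{9} \approx -9.5556$)
$w{\left(Y \right)} = 4 Y$ ($w{\left(Y \right)} = Y 4 = 4 Y$)
$x = \frac{9}{350}$ ($x = - \frac{1}{7 \left(- \frac{86}{9} + 4 \left(7 - 6\right)\right)} = - \frac{1}{7 \left(- \frac{86}{9} + 4 \cdot 1\right)} = - \frac{1}{7 \left(- \frac{86}{9} + 4\right)} = - \frac{1}{7 \left(- \frac{50}{9}\right)} = \left(- \frac{1}{7}\right) \left(- \frac{9}{50}\right) = \frac{9}{350} \approx 0.025714$)
$x 99 + 25 = \frac{9}{350} \cdot 99 + 25 = \frac{891}{350} + 25 = \frac{9641}{350}$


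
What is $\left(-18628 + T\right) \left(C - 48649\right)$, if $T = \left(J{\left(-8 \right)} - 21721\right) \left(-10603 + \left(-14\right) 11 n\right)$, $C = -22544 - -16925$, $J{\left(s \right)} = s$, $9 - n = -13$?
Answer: $-16497027599348$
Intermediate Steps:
$n = 22$ ($n = 9 - -13 = 9 + 13 = 22$)
$C = -5619$ ($C = -22544 + 16925 = -5619$)
$T = 304010439$ ($T = \left(-8 - 21721\right) \left(-10603 + \left(-14\right) 11 \cdot 22\right) = - 21729 \left(-10603 - 3388\right) = \left(-21729\right) \left(-13991\right) = 304010439$)
$\left(-18628 + T\right) \left(C - 48649\right) = \left(-18628 + 304010439\right) \left(-5619 - 48649\right) = 303991811 \left(-54268\right) = -16497027599348$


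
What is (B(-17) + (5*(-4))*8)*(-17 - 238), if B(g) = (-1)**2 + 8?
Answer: 38505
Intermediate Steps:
B(g) = 9 (B(g) = 1 + 8 = 9)
(B(-17) + (5*(-4))*8)*(-17 - 238) = (9 + (5*(-4))*8)*(-17 - 238) = (9 - 20*8)*(-255) = (9 - 160)*(-255) = -151*(-255) = 38505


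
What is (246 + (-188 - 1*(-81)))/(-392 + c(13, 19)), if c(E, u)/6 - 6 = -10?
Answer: -139/416 ≈ -0.33413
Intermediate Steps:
c(E, u) = -24 (c(E, u) = 36 + 6*(-10) = 36 - 60 = -24)
(246 + (-188 - 1*(-81)))/(-392 + c(13, 19)) = (246 + (-188 - 1*(-81)))/(-392 - 24) = (246 + (-188 + 81))/(-416) = (246 - 107)*(-1/416) = 139*(-1/416) = -139/416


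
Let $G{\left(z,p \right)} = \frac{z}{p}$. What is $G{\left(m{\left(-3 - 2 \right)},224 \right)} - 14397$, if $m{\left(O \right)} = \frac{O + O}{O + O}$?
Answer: $- \frac{3224927}{224} \approx -14397.0$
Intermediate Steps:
$m{\left(O \right)} = 1$ ($m{\left(O \right)} = \frac{2 O}{2 O} = 2 O \frac{1}{2 O} = 1$)
$G{\left(m{\left(-3 - 2 \right)},224 \right)} - 14397 = 1 \cdot \frac{1}{224} - 14397 = \frac{1}{224} - 14397 = - \frac{3224927}{224}$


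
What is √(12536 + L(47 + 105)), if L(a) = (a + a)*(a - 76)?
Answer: 18*√110 ≈ 188.79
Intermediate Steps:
L(a) = 2*a*(-76 + a) (L(a) = (2*a)*(-76 + a) = 2*a*(-76 + a))
√(12536 + L(47 + 105)) = √(12536 + 2*(47 + 105)*(-76 + (47 + 105))) = √(12536 + 2*152*(-76 + 152)) = √(12536 + 2*152*76) = √(12536 + 23104) = √35640 = 18*√110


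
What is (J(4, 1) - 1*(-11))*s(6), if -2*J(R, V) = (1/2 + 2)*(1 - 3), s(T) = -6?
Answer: -81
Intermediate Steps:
J(R, V) = 5/2 (J(R, V) = -(1/2 + 2)*(1 - 3)/2 = -(½ + 2)*(-2)/2 = -5*(-2)/4 = -½*(-5) = 5/2)
(J(4, 1) - 1*(-11))*s(6) = (5/2 - 1*(-11))*(-6) = (5/2 + 11)*(-6) = (27/2)*(-6) = -81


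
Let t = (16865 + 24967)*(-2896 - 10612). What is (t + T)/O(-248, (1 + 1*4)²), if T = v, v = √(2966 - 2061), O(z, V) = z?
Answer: 70633332/31 - √905/248 ≈ 2.2785e+6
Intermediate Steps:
v = √905 ≈ 30.083
t = -565066656 (t = 41832*(-13508) = -565066656)
T = √905 ≈ 30.083
(t + T)/O(-248, (1 + 1*4)²) = (-565066656 + √905)/(-248) = (-565066656 + √905)*(-1/248) = 70633332/31 - √905/248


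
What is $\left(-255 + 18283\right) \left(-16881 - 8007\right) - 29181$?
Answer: $-448710045$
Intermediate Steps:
$\left(-255 + 18283\right) \left(-16881 - 8007\right) - 29181 = 18028 \left(-24888\right) - 29181 = -448680864 - 29181 = -448710045$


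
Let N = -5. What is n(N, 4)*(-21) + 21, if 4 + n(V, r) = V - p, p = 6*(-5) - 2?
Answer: -462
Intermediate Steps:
p = -32 (p = -30 - 2 = -32)
n(V, r) = 28 + V (n(V, r) = -4 + (V - 1*(-32)) = -4 + (V + 32) = -4 + (32 + V) = 28 + V)
n(N, 4)*(-21) + 21 = (28 - 5)*(-21) + 21 = 23*(-21) + 21 = -483 + 21 = -462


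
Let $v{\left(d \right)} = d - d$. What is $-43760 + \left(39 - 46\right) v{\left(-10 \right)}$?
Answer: $-43760$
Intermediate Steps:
$v{\left(d \right)} = 0$
$-43760 + \left(39 - 46\right) v{\left(-10 \right)} = -43760 + \left(39 - 46\right) 0 = -43760 - 0 = -43760 + 0 = -43760$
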